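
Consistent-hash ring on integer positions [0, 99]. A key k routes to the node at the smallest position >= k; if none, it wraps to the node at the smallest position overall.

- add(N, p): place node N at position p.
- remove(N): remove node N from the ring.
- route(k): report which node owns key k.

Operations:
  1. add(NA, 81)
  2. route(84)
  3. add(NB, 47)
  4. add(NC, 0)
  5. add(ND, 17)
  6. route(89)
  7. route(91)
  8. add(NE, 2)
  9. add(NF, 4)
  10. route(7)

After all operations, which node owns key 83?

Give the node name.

Answer: NC

Derivation:
Op 1: add NA@81 -> ring=[81:NA]
Op 2: route key 84: none >= 84, wrap to smallest pos 81 -> NA
Op 3: add NB@47 -> ring=[47:NB,81:NA]
Op 4: add NC@0 -> ring=[0:NC,47:NB,81:NA]
Op 5: add ND@17 -> ring=[0:NC,17:ND,47:NB,81:NA]
Op 6: route key 89: none >= 89, wrap to smallest pos 0 -> NC
Op 7: route key 91: none >= 91, wrap to smallest pos 0 -> NC
Op 8: add NE@2 -> ring=[0:NC,2:NE,17:ND,47:NB,81:NA]
Op 9: add NF@4 -> ring=[0:NC,2:NE,4:NF,17:ND,47:NB,81:NA]
Op 10: route key 7: smallest pos >= 7 is 17 -> ND
Final route key 83: none >= 83, wrap to smallest pos 0 -> NC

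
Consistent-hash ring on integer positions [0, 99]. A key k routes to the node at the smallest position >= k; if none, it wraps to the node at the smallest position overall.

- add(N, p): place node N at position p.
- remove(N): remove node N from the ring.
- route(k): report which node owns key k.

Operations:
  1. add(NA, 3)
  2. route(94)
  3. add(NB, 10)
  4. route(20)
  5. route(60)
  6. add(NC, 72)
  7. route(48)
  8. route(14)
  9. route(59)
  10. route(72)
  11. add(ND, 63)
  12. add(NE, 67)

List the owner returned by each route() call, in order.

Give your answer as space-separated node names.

Op 1: add NA@3 -> ring=[3:NA]
Op 2: route key 94: none >= 94, wrap to smallest pos 3 -> NA
Op 3: add NB@10 -> ring=[3:NA,10:NB]
Op 4: route key 20: none >= 20, wrap to smallest pos 3 -> NA
Op 5: route key 60: none >= 60, wrap to smallest pos 3 -> NA
Op 6: add NC@72 -> ring=[3:NA,10:NB,72:NC]
Op 7: route key 48: smallest pos >= 48 is 72 -> NC
Op 8: route key 14: smallest pos >= 14 is 72 -> NC
Op 9: route key 59: smallest pos >= 59 is 72 -> NC
Op 10: route key 72: smallest pos >= 72 is 72 -> NC
Op 11: add ND@63 -> ring=[3:NA,10:NB,63:ND,72:NC]
Op 12: add NE@67 -> ring=[3:NA,10:NB,63:ND,67:NE,72:NC]

Answer: NA NA NA NC NC NC NC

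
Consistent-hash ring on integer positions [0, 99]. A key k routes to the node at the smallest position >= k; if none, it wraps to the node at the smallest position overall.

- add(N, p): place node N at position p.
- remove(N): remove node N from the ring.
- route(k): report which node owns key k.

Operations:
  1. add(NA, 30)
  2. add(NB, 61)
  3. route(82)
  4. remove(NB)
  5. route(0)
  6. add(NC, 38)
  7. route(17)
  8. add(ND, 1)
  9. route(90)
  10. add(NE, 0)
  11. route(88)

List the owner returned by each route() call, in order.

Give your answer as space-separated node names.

Op 1: add NA@30 -> ring=[30:NA]
Op 2: add NB@61 -> ring=[30:NA,61:NB]
Op 3: route key 82: none >= 82, wrap to smallest pos 30 -> NA
Op 4: remove NB -> ring=[30:NA]
Op 5: route key 0: smallest pos >= 0 is 30 -> NA
Op 6: add NC@38 -> ring=[30:NA,38:NC]
Op 7: route key 17: smallest pos >= 17 is 30 -> NA
Op 8: add ND@1 -> ring=[1:ND,30:NA,38:NC]
Op 9: route key 90: none >= 90, wrap to smallest pos 1 -> ND
Op 10: add NE@0 -> ring=[0:NE,1:ND,30:NA,38:NC]
Op 11: route key 88: none >= 88, wrap to smallest pos 0 -> NE

Answer: NA NA NA ND NE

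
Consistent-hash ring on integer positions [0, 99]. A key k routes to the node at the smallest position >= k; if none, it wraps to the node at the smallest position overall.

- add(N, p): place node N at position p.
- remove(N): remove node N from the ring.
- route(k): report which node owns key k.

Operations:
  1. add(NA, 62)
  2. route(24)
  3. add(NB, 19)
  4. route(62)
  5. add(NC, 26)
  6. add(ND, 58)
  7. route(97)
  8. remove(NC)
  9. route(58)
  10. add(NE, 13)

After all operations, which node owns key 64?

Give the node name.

Answer: NE

Derivation:
Op 1: add NA@62 -> ring=[62:NA]
Op 2: route key 24: smallest pos >= 24 is 62 -> NA
Op 3: add NB@19 -> ring=[19:NB,62:NA]
Op 4: route key 62: smallest pos >= 62 is 62 -> NA
Op 5: add NC@26 -> ring=[19:NB,26:NC,62:NA]
Op 6: add ND@58 -> ring=[19:NB,26:NC,58:ND,62:NA]
Op 7: route key 97: none >= 97, wrap to smallest pos 19 -> NB
Op 8: remove NC -> ring=[19:NB,58:ND,62:NA]
Op 9: route key 58: smallest pos >= 58 is 58 -> ND
Op 10: add NE@13 -> ring=[13:NE,19:NB,58:ND,62:NA]
Final route key 64: none >= 64, wrap to smallest pos 13 -> NE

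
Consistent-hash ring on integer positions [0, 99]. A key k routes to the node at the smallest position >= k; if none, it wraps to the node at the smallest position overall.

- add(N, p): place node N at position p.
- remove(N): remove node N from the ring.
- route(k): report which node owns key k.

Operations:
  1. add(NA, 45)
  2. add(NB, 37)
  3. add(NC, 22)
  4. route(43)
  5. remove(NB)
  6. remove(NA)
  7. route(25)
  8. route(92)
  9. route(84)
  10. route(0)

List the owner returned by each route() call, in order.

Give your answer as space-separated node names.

Op 1: add NA@45 -> ring=[45:NA]
Op 2: add NB@37 -> ring=[37:NB,45:NA]
Op 3: add NC@22 -> ring=[22:NC,37:NB,45:NA]
Op 4: route key 43: smallest pos >= 43 is 45 -> NA
Op 5: remove NB -> ring=[22:NC,45:NA]
Op 6: remove NA -> ring=[22:NC]
Op 7: route key 25: none >= 25, wrap to smallest pos 22 -> NC
Op 8: route key 92: none >= 92, wrap to smallest pos 22 -> NC
Op 9: route key 84: none >= 84, wrap to smallest pos 22 -> NC
Op 10: route key 0: smallest pos >= 0 is 22 -> NC

Answer: NA NC NC NC NC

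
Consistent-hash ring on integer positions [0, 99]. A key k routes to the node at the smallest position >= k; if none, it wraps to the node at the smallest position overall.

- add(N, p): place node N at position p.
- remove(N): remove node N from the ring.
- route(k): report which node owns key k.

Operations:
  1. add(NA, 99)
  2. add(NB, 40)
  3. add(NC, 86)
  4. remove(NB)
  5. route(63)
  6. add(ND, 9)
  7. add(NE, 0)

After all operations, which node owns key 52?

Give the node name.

Op 1: add NA@99 -> ring=[99:NA]
Op 2: add NB@40 -> ring=[40:NB,99:NA]
Op 3: add NC@86 -> ring=[40:NB,86:NC,99:NA]
Op 4: remove NB -> ring=[86:NC,99:NA]
Op 5: route key 63: smallest pos >= 63 is 86 -> NC
Op 6: add ND@9 -> ring=[9:ND,86:NC,99:NA]
Op 7: add NE@0 -> ring=[0:NE,9:ND,86:NC,99:NA]
Final route key 52: smallest pos >= 52 is 86 -> NC

Answer: NC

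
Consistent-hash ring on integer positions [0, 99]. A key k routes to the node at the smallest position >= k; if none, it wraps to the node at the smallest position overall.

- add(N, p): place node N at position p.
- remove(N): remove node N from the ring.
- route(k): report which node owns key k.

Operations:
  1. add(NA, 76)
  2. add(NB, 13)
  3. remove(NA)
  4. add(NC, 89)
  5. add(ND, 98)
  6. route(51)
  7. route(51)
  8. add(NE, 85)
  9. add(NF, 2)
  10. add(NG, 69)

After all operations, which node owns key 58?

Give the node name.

Answer: NG

Derivation:
Op 1: add NA@76 -> ring=[76:NA]
Op 2: add NB@13 -> ring=[13:NB,76:NA]
Op 3: remove NA -> ring=[13:NB]
Op 4: add NC@89 -> ring=[13:NB,89:NC]
Op 5: add ND@98 -> ring=[13:NB,89:NC,98:ND]
Op 6: route key 51: smallest pos >= 51 is 89 -> NC
Op 7: route key 51: smallest pos >= 51 is 89 -> NC
Op 8: add NE@85 -> ring=[13:NB,85:NE,89:NC,98:ND]
Op 9: add NF@2 -> ring=[2:NF,13:NB,85:NE,89:NC,98:ND]
Op 10: add NG@69 -> ring=[2:NF,13:NB,69:NG,85:NE,89:NC,98:ND]
Final route key 58: smallest pos >= 58 is 69 -> NG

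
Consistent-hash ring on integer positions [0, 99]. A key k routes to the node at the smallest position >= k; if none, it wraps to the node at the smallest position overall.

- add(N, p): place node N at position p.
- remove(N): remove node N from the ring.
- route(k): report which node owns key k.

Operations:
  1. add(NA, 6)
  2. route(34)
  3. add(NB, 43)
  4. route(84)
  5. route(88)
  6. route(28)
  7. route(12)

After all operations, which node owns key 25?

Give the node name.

Op 1: add NA@6 -> ring=[6:NA]
Op 2: route key 34: none >= 34, wrap to smallest pos 6 -> NA
Op 3: add NB@43 -> ring=[6:NA,43:NB]
Op 4: route key 84: none >= 84, wrap to smallest pos 6 -> NA
Op 5: route key 88: none >= 88, wrap to smallest pos 6 -> NA
Op 6: route key 28: smallest pos >= 28 is 43 -> NB
Op 7: route key 12: smallest pos >= 12 is 43 -> NB
Final route key 25: smallest pos >= 25 is 43 -> NB

Answer: NB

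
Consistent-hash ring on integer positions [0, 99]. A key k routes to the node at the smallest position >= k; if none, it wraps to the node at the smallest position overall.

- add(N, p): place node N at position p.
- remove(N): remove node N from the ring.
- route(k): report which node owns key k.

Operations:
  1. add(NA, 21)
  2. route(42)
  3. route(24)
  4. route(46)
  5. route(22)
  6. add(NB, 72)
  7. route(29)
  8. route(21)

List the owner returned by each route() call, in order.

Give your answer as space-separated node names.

Answer: NA NA NA NA NB NA

Derivation:
Op 1: add NA@21 -> ring=[21:NA]
Op 2: route key 42: none >= 42, wrap to smallest pos 21 -> NA
Op 3: route key 24: none >= 24, wrap to smallest pos 21 -> NA
Op 4: route key 46: none >= 46, wrap to smallest pos 21 -> NA
Op 5: route key 22: none >= 22, wrap to smallest pos 21 -> NA
Op 6: add NB@72 -> ring=[21:NA,72:NB]
Op 7: route key 29: smallest pos >= 29 is 72 -> NB
Op 8: route key 21: smallest pos >= 21 is 21 -> NA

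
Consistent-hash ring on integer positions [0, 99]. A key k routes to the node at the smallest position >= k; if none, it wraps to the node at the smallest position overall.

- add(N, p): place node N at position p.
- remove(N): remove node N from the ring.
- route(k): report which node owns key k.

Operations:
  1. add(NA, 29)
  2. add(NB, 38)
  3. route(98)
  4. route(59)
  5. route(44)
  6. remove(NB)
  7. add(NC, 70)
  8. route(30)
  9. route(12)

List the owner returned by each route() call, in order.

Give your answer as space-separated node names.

Answer: NA NA NA NC NA

Derivation:
Op 1: add NA@29 -> ring=[29:NA]
Op 2: add NB@38 -> ring=[29:NA,38:NB]
Op 3: route key 98: none >= 98, wrap to smallest pos 29 -> NA
Op 4: route key 59: none >= 59, wrap to smallest pos 29 -> NA
Op 5: route key 44: none >= 44, wrap to smallest pos 29 -> NA
Op 6: remove NB -> ring=[29:NA]
Op 7: add NC@70 -> ring=[29:NA,70:NC]
Op 8: route key 30: smallest pos >= 30 is 70 -> NC
Op 9: route key 12: smallest pos >= 12 is 29 -> NA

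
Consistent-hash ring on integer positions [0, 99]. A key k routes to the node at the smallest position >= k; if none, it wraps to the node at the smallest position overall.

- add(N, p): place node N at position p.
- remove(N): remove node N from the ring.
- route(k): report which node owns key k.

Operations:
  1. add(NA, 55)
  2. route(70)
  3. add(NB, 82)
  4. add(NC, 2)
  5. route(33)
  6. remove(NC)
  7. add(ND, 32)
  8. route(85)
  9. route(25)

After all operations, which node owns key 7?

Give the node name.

Op 1: add NA@55 -> ring=[55:NA]
Op 2: route key 70: none >= 70, wrap to smallest pos 55 -> NA
Op 3: add NB@82 -> ring=[55:NA,82:NB]
Op 4: add NC@2 -> ring=[2:NC,55:NA,82:NB]
Op 5: route key 33: smallest pos >= 33 is 55 -> NA
Op 6: remove NC -> ring=[55:NA,82:NB]
Op 7: add ND@32 -> ring=[32:ND,55:NA,82:NB]
Op 8: route key 85: none >= 85, wrap to smallest pos 32 -> ND
Op 9: route key 25: smallest pos >= 25 is 32 -> ND
Final route key 7: smallest pos >= 7 is 32 -> ND

Answer: ND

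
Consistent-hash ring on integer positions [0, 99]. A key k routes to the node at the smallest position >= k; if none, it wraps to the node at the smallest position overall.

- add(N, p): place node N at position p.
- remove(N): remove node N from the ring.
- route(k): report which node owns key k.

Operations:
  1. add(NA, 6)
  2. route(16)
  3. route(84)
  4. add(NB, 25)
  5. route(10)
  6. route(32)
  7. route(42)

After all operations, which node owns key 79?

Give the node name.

Answer: NA

Derivation:
Op 1: add NA@6 -> ring=[6:NA]
Op 2: route key 16: none >= 16, wrap to smallest pos 6 -> NA
Op 3: route key 84: none >= 84, wrap to smallest pos 6 -> NA
Op 4: add NB@25 -> ring=[6:NA,25:NB]
Op 5: route key 10: smallest pos >= 10 is 25 -> NB
Op 6: route key 32: none >= 32, wrap to smallest pos 6 -> NA
Op 7: route key 42: none >= 42, wrap to smallest pos 6 -> NA
Final route key 79: none >= 79, wrap to smallest pos 6 -> NA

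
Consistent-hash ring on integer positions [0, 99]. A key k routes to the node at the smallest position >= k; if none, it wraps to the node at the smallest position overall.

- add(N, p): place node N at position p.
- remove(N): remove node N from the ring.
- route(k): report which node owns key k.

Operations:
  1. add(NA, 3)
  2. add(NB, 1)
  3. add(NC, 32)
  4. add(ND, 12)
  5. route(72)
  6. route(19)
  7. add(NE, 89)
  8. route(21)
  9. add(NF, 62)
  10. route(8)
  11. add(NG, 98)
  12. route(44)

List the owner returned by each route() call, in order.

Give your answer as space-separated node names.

Op 1: add NA@3 -> ring=[3:NA]
Op 2: add NB@1 -> ring=[1:NB,3:NA]
Op 3: add NC@32 -> ring=[1:NB,3:NA,32:NC]
Op 4: add ND@12 -> ring=[1:NB,3:NA,12:ND,32:NC]
Op 5: route key 72: none >= 72, wrap to smallest pos 1 -> NB
Op 6: route key 19: smallest pos >= 19 is 32 -> NC
Op 7: add NE@89 -> ring=[1:NB,3:NA,12:ND,32:NC,89:NE]
Op 8: route key 21: smallest pos >= 21 is 32 -> NC
Op 9: add NF@62 -> ring=[1:NB,3:NA,12:ND,32:NC,62:NF,89:NE]
Op 10: route key 8: smallest pos >= 8 is 12 -> ND
Op 11: add NG@98 -> ring=[1:NB,3:NA,12:ND,32:NC,62:NF,89:NE,98:NG]
Op 12: route key 44: smallest pos >= 44 is 62 -> NF

Answer: NB NC NC ND NF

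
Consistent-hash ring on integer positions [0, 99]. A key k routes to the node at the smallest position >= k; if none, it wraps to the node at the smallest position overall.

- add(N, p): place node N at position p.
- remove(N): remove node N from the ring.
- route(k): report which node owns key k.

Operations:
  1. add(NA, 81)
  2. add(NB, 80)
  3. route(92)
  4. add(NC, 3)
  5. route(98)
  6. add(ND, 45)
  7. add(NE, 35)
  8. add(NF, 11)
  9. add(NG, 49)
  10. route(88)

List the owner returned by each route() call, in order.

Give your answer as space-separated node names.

Answer: NB NC NC

Derivation:
Op 1: add NA@81 -> ring=[81:NA]
Op 2: add NB@80 -> ring=[80:NB,81:NA]
Op 3: route key 92: none >= 92, wrap to smallest pos 80 -> NB
Op 4: add NC@3 -> ring=[3:NC,80:NB,81:NA]
Op 5: route key 98: none >= 98, wrap to smallest pos 3 -> NC
Op 6: add ND@45 -> ring=[3:NC,45:ND,80:NB,81:NA]
Op 7: add NE@35 -> ring=[3:NC,35:NE,45:ND,80:NB,81:NA]
Op 8: add NF@11 -> ring=[3:NC,11:NF,35:NE,45:ND,80:NB,81:NA]
Op 9: add NG@49 -> ring=[3:NC,11:NF,35:NE,45:ND,49:NG,80:NB,81:NA]
Op 10: route key 88: none >= 88, wrap to smallest pos 3 -> NC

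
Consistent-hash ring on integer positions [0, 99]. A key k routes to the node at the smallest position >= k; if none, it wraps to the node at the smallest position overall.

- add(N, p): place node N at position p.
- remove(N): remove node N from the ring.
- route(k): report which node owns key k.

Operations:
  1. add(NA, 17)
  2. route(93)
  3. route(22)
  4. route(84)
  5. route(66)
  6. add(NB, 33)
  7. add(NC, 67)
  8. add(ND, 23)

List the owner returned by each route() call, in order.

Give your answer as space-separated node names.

Answer: NA NA NA NA

Derivation:
Op 1: add NA@17 -> ring=[17:NA]
Op 2: route key 93: none >= 93, wrap to smallest pos 17 -> NA
Op 3: route key 22: none >= 22, wrap to smallest pos 17 -> NA
Op 4: route key 84: none >= 84, wrap to smallest pos 17 -> NA
Op 5: route key 66: none >= 66, wrap to smallest pos 17 -> NA
Op 6: add NB@33 -> ring=[17:NA,33:NB]
Op 7: add NC@67 -> ring=[17:NA,33:NB,67:NC]
Op 8: add ND@23 -> ring=[17:NA,23:ND,33:NB,67:NC]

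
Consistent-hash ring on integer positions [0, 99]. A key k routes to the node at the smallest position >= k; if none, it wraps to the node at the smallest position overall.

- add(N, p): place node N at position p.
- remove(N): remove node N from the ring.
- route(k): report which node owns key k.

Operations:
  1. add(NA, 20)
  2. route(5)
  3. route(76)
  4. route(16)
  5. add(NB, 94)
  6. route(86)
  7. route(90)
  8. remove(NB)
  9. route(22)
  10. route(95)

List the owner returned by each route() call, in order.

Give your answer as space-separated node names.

Op 1: add NA@20 -> ring=[20:NA]
Op 2: route key 5: smallest pos >= 5 is 20 -> NA
Op 3: route key 76: none >= 76, wrap to smallest pos 20 -> NA
Op 4: route key 16: smallest pos >= 16 is 20 -> NA
Op 5: add NB@94 -> ring=[20:NA,94:NB]
Op 6: route key 86: smallest pos >= 86 is 94 -> NB
Op 7: route key 90: smallest pos >= 90 is 94 -> NB
Op 8: remove NB -> ring=[20:NA]
Op 9: route key 22: none >= 22, wrap to smallest pos 20 -> NA
Op 10: route key 95: none >= 95, wrap to smallest pos 20 -> NA

Answer: NA NA NA NB NB NA NA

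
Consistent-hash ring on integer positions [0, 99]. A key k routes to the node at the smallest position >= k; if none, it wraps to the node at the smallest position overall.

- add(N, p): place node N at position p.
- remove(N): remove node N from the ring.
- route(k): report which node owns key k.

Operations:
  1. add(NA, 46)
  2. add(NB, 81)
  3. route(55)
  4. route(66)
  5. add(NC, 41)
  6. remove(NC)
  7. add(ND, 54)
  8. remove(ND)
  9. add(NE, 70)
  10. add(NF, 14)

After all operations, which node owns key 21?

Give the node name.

Op 1: add NA@46 -> ring=[46:NA]
Op 2: add NB@81 -> ring=[46:NA,81:NB]
Op 3: route key 55: smallest pos >= 55 is 81 -> NB
Op 4: route key 66: smallest pos >= 66 is 81 -> NB
Op 5: add NC@41 -> ring=[41:NC,46:NA,81:NB]
Op 6: remove NC -> ring=[46:NA,81:NB]
Op 7: add ND@54 -> ring=[46:NA,54:ND,81:NB]
Op 8: remove ND -> ring=[46:NA,81:NB]
Op 9: add NE@70 -> ring=[46:NA,70:NE,81:NB]
Op 10: add NF@14 -> ring=[14:NF,46:NA,70:NE,81:NB]
Final route key 21: smallest pos >= 21 is 46 -> NA

Answer: NA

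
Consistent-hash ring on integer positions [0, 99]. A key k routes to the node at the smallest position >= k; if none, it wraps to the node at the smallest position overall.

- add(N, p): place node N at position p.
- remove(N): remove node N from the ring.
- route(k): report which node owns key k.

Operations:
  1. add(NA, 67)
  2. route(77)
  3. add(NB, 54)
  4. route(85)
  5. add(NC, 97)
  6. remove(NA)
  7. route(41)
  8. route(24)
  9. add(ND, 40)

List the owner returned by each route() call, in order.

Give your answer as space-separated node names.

Answer: NA NB NB NB

Derivation:
Op 1: add NA@67 -> ring=[67:NA]
Op 2: route key 77: none >= 77, wrap to smallest pos 67 -> NA
Op 3: add NB@54 -> ring=[54:NB,67:NA]
Op 4: route key 85: none >= 85, wrap to smallest pos 54 -> NB
Op 5: add NC@97 -> ring=[54:NB,67:NA,97:NC]
Op 6: remove NA -> ring=[54:NB,97:NC]
Op 7: route key 41: smallest pos >= 41 is 54 -> NB
Op 8: route key 24: smallest pos >= 24 is 54 -> NB
Op 9: add ND@40 -> ring=[40:ND,54:NB,97:NC]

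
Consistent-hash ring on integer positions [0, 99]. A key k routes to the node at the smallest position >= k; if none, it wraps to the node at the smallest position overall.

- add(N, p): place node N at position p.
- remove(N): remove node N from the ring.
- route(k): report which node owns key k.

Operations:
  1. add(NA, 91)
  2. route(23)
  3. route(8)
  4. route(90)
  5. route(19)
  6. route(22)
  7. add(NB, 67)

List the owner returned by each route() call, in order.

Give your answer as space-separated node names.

Op 1: add NA@91 -> ring=[91:NA]
Op 2: route key 23: smallest pos >= 23 is 91 -> NA
Op 3: route key 8: smallest pos >= 8 is 91 -> NA
Op 4: route key 90: smallest pos >= 90 is 91 -> NA
Op 5: route key 19: smallest pos >= 19 is 91 -> NA
Op 6: route key 22: smallest pos >= 22 is 91 -> NA
Op 7: add NB@67 -> ring=[67:NB,91:NA]

Answer: NA NA NA NA NA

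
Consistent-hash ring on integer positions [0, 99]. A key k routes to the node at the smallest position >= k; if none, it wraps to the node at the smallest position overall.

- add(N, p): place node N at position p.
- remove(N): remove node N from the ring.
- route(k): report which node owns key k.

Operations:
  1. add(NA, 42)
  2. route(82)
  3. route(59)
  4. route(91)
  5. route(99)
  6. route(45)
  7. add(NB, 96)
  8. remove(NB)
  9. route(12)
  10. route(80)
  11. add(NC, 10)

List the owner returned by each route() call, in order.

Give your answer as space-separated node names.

Op 1: add NA@42 -> ring=[42:NA]
Op 2: route key 82: none >= 82, wrap to smallest pos 42 -> NA
Op 3: route key 59: none >= 59, wrap to smallest pos 42 -> NA
Op 4: route key 91: none >= 91, wrap to smallest pos 42 -> NA
Op 5: route key 99: none >= 99, wrap to smallest pos 42 -> NA
Op 6: route key 45: none >= 45, wrap to smallest pos 42 -> NA
Op 7: add NB@96 -> ring=[42:NA,96:NB]
Op 8: remove NB -> ring=[42:NA]
Op 9: route key 12: smallest pos >= 12 is 42 -> NA
Op 10: route key 80: none >= 80, wrap to smallest pos 42 -> NA
Op 11: add NC@10 -> ring=[10:NC,42:NA]

Answer: NA NA NA NA NA NA NA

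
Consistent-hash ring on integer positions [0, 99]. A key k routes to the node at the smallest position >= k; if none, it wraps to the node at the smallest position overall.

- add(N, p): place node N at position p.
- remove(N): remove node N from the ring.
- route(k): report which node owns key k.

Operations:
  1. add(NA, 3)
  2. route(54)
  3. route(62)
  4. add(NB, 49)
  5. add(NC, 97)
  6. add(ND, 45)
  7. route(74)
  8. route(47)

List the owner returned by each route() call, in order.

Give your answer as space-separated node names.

Answer: NA NA NC NB

Derivation:
Op 1: add NA@3 -> ring=[3:NA]
Op 2: route key 54: none >= 54, wrap to smallest pos 3 -> NA
Op 3: route key 62: none >= 62, wrap to smallest pos 3 -> NA
Op 4: add NB@49 -> ring=[3:NA,49:NB]
Op 5: add NC@97 -> ring=[3:NA,49:NB,97:NC]
Op 6: add ND@45 -> ring=[3:NA,45:ND,49:NB,97:NC]
Op 7: route key 74: smallest pos >= 74 is 97 -> NC
Op 8: route key 47: smallest pos >= 47 is 49 -> NB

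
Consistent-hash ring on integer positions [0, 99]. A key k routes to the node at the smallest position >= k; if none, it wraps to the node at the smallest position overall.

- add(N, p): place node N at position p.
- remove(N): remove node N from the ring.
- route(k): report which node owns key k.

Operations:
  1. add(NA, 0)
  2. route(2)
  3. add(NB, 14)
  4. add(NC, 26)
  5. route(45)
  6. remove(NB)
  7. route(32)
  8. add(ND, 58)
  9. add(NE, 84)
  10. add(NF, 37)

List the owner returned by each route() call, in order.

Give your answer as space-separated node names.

Answer: NA NA NA

Derivation:
Op 1: add NA@0 -> ring=[0:NA]
Op 2: route key 2: none >= 2, wrap to smallest pos 0 -> NA
Op 3: add NB@14 -> ring=[0:NA,14:NB]
Op 4: add NC@26 -> ring=[0:NA,14:NB,26:NC]
Op 5: route key 45: none >= 45, wrap to smallest pos 0 -> NA
Op 6: remove NB -> ring=[0:NA,26:NC]
Op 7: route key 32: none >= 32, wrap to smallest pos 0 -> NA
Op 8: add ND@58 -> ring=[0:NA,26:NC,58:ND]
Op 9: add NE@84 -> ring=[0:NA,26:NC,58:ND,84:NE]
Op 10: add NF@37 -> ring=[0:NA,26:NC,37:NF,58:ND,84:NE]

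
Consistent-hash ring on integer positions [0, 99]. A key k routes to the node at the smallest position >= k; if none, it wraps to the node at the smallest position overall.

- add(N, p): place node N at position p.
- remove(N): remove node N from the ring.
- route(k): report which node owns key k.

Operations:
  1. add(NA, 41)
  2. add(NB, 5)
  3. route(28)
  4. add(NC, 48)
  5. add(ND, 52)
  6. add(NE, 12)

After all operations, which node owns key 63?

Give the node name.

Answer: NB

Derivation:
Op 1: add NA@41 -> ring=[41:NA]
Op 2: add NB@5 -> ring=[5:NB,41:NA]
Op 3: route key 28: smallest pos >= 28 is 41 -> NA
Op 4: add NC@48 -> ring=[5:NB,41:NA,48:NC]
Op 5: add ND@52 -> ring=[5:NB,41:NA,48:NC,52:ND]
Op 6: add NE@12 -> ring=[5:NB,12:NE,41:NA,48:NC,52:ND]
Final route key 63: none >= 63, wrap to smallest pos 5 -> NB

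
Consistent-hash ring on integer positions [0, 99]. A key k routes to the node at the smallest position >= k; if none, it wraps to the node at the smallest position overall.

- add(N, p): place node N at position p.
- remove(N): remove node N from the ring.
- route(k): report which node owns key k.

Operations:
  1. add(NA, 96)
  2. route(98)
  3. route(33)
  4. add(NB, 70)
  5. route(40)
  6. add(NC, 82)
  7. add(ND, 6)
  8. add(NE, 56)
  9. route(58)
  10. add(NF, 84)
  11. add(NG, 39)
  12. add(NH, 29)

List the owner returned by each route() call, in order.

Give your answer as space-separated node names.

Op 1: add NA@96 -> ring=[96:NA]
Op 2: route key 98: none >= 98, wrap to smallest pos 96 -> NA
Op 3: route key 33: smallest pos >= 33 is 96 -> NA
Op 4: add NB@70 -> ring=[70:NB,96:NA]
Op 5: route key 40: smallest pos >= 40 is 70 -> NB
Op 6: add NC@82 -> ring=[70:NB,82:NC,96:NA]
Op 7: add ND@6 -> ring=[6:ND,70:NB,82:NC,96:NA]
Op 8: add NE@56 -> ring=[6:ND,56:NE,70:NB,82:NC,96:NA]
Op 9: route key 58: smallest pos >= 58 is 70 -> NB
Op 10: add NF@84 -> ring=[6:ND,56:NE,70:NB,82:NC,84:NF,96:NA]
Op 11: add NG@39 -> ring=[6:ND,39:NG,56:NE,70:NB,82:NC,84:NF,96:NA]
Op 12: add NH@29 -> ring=[6:ND,29:NH,39:NG,56:NE,70:NB,82:NC,84:NF,96:NA]

Answer: NA NA NB NB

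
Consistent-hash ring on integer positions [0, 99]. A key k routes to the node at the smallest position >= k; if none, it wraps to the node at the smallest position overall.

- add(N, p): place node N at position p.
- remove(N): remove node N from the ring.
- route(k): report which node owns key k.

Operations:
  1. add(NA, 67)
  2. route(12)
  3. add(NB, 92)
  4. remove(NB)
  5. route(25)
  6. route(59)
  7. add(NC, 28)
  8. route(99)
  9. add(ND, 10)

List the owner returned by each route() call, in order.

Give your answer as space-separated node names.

Answer: NA NA NA NC

Derivation:
Op 1: add NA@67 -> ring=[67:NA]
Op 2: route key 12: smallest pos >= 12 is 67 -> NA
Op 3: add NB@92 -> ring=[67:NA,92:NB]
Op 4: remove NB -> ring=[67:NA]
Op 5: route key 25: smallest pos >= 25 is 67 -> NA
Op 6: route key 59: smallest pos >= 59 is 67 -> NA
Op 7: add NC@28 -> ring=[28:NC,67:NA]
Op 8: route key 99: none >= 99, wrap to smallest pos 28 -> NC
Op 9: add ND@10 -> ring=[10:ND,28:NC,67:NA]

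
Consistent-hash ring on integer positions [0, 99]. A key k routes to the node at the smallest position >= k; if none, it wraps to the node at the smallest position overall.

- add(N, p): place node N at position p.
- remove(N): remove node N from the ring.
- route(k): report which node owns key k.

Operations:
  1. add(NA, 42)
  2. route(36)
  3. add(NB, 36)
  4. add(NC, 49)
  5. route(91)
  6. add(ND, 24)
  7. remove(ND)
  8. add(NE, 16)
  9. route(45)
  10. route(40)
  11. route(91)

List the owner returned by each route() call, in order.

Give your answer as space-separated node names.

Answer: NA NB NC NA NE

Derivation:
Op 1: add NA@42 -> ring=[42:NA]
Op 2: route key 36: smallest pos >= 36 is 42 -> NA
Op 3: add NB@36 -> ring=[36:NB,42:NA]
Op 4: add NC@49 -> ring=[36:NB,42:NA,49:NC]
Op 5: route key 91: none >= 91, wrap to smallest pos 36 -> NB
Op 6: add ND@24 -> ring=[24:ND,36:NB,42:NA,49:NC]
Op 7: remove ND -> ring=[36:NB,42:NA,49:NC]
Op 8: add NE@16 -> ring=[16:NE,36:NB,42:NA,49:NC]
Op 9: route key 45: smallest pos >= 45 is 49 -> NC
Op 10: route key 40: smallest pos >= 40 is 42 -> NA
Op 11: route key 91: none >= 91, wrap to smallest pos 16 -> NE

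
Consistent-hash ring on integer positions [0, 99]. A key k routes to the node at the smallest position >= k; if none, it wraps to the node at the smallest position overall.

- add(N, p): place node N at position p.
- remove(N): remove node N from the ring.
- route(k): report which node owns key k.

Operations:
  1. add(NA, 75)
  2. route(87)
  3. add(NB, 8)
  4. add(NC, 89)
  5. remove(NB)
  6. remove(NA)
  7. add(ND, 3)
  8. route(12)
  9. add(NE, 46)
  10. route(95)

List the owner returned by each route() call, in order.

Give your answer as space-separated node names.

Answer: NA NC ND

Derivation:
Op 1: add NA@75 -> ring=[75:NA]
Op 2: route key 87: none >= 87, wrap to smallest pos 75 -> NA
Op 3: add NB@8 -> ring=[8:NB,75:NA]
Op 4: add NC@89 -> ring=[8:NB,75:NA,89:NC]
Op 5: remove NB -> ring=[75:NA,89:NC]
Op 6: remove NA -> ring=[89:NC]
Op 7: add ND@3 -> ring=[3:ND,89:NC]
Op 8: route key 12: smallest pos >= 12 is 89 -> NC
Op 9: add NE@46 -> ring=[3:ND,46:NE,89:NC]
Op 10: route key 95: none >= 95, wrap to smallest pos 3 -> ND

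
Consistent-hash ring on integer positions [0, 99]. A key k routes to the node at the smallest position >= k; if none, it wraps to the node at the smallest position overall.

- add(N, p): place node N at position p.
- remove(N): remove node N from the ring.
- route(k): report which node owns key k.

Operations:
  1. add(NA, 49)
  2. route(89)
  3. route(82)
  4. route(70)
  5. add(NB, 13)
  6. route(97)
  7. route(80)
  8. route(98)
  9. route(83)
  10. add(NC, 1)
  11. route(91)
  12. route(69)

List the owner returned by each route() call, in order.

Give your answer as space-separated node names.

Answer: NA NA NA NB NB NB NB NC NC

Derivation:
Op 1: add NA@49 -> ring=[49:NA]
Op 2: route key 89: none >= 89, wrap to smallest pos 49 -> NA
Op 3: route key 82: none >= 82, wrap to smallest pos 49 -> NA
Op 4: route key 70: none >= 70, wrap to smallest pos 49 -> NA
Op 5: add NB@13 -> ring=[13:NB,49:NA]
Op 6: route key 97: none >= 97, wrap to smallest pos 13 -> NB
Op 7: route key 80: none >= 80, wrap to smallest pos 13 -> NB
Op 8: route key 98: none >= 98, wrap to smallest pos 13 -> NB
Op 9: route key 83: none >= 83, wrap to smallest pos 13 -> NB
Op 10: add NC@1 -> ring=[1:NC,13:NB,49:NA]
Op 11: route key 91: none >= 91, wrap to smallest pos 1 -> NC
Op 12: route key 69: none >= 69, wrap to smallest pos 1 -> NC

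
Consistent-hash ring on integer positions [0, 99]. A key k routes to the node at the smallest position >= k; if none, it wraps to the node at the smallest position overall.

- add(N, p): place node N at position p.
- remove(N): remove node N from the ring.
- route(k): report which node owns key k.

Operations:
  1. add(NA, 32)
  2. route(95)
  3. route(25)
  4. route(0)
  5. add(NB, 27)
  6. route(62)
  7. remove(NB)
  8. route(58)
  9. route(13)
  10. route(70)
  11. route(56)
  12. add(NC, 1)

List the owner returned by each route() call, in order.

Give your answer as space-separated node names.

Op 1: add NA@32 -> ring=[32:NA]
Op 2: route key 95: none >= 95, wrap to smallest pos 32 -> NA
Op 3: route key 25: smallest pos >= 25 is 32 -> NA
Op 4: route key 0: smallest pos >= 0 is 32 -> NA
Op 5: add NB@27 -> ring=[27:NB,32:NA]
Op 6: route key 62: none >= 62, wrap to smallest pos 27 -> NB
Op 7: remove NB -> ring=[32:NA]
Op 8: route key 58: none >= 58, wrap to smallest pos 32 -> NA
Op 9: route key 13: smallest pos >= 13 is 32 -> NA
Op 10: route key 70: none >= 70, wrap to smallest pos 32 -> NA
Op 11: route key 56: none >= 56, wrap to smallest pos 32 -> NA
Op 12: add NC@1 -> ring=[1:NC,32:NA]

Answer: NA NA NA NB NA NA NA NA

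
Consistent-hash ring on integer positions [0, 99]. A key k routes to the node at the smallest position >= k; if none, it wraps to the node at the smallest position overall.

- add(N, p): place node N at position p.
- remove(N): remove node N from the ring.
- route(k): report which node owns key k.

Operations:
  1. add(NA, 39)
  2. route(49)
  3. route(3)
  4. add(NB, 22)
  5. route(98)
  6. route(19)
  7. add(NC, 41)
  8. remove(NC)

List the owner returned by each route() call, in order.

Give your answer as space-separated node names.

Answer: NA NA NB NB

Derivation:
Op 1: add NA@39 -> ring=[39:NA]
Op 2: route key 49: none >= 49, wrap to smallest pos 39 -> NA
Op 3: route key 3: smallest pos >= 3 is 39 -> NA
Op 4: add NB@22 -> ring=[22:NB,39:NA]
Op 5: route key 98: none >= 98, wrap to smallest pos 22 -> NB
Op 6: route key 19: smallest pos >= 19 is 22 -> NB
Op 7: add NC@41 -> ring=[22:NB,39:NA,41:NC]
Op 8: remove NC -> ring=[22:NB,39:NA]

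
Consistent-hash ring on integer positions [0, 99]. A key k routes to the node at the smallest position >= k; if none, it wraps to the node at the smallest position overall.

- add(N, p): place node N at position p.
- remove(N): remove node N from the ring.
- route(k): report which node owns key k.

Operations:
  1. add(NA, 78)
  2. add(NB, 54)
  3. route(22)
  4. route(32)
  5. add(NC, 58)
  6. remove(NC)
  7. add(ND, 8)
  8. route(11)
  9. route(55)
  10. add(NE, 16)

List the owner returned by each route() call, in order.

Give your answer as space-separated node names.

Op 1: add NA@78 -> ring=[78:NA]
Op 2: add NB@54 -> ring=[54:NB,78:NA]
Op 3: route key 22: smallest pos >= 22 is 54 -> NB
Op 4: route key 32: smallest pos >= 32 is 54 -> NB
Op 5: add NC@58 -> ring=[54:NB,58:NC,78:NA]
Op 6: remove NC -> ring=[54:NB,78:NA]
Op 7: add ND@8 -> ring=[8:ND,54:NB,78:NA]
Op 8: route key 11: smallest pos >= 11 is 54 -> NB
Op 9: route key 55: smallest pos >= 55 is 78 -> NA
Op 10: add NE@16 -> ring=[8:ND,16:NE,54:NB,78:NA]

Answer: NB NB NB NA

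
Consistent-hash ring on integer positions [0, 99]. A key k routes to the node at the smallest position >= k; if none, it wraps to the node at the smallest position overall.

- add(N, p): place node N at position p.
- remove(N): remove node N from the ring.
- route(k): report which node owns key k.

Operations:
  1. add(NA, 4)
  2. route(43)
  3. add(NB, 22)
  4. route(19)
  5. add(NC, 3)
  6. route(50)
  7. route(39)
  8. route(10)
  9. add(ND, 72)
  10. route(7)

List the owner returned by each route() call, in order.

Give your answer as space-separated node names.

Op 1: add NA@4 -> ring=[4:NA]
Op 2: route key 43: none >= 43, wrap to smallest pos 4 -> NA
Op 3: add NB@22 -> ring=[4:NA,22:NB]
Op 4: route key 19: smallest pos >= 19 is 22 -> NB
Op 5: add NC@3 -> ring=[3:NC,4:NA,22:NB]
Op 6: route key 50: none >= 50, wrap to smallest pos 3 -> NC
Op 7: route key 39: none >= 39, wrap to smallest pos 3 -> NC
Op 8: route key 10: smallest pos >= 10 is 22 -> NB
Op 9: add ND@72 -> ring=[3:NC,4:NA,22:NB,72:ND]
Op 10: route key 7: smallest pos >= 7 is 22 -> NB

Answer: NA NB NC NC NB NB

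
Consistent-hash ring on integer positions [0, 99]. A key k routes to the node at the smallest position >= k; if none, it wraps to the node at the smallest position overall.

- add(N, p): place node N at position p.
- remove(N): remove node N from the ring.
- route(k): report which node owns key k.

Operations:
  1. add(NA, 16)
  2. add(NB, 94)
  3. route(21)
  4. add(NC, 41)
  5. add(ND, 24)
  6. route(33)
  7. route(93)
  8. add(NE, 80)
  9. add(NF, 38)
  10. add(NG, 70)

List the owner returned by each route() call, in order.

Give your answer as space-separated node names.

Op 1: add NA@16 -> ring=[16:NA]
Op 2: add NB@94 -> ring=[16:NA,94:NB]
Op 3: route key 21: smallest pos >= 21 is 94 -> NB
Op 4: add NC@41 -> ring=[16:NA,41:NC,94:NB]
Op 5: add ND@24 -> ring=[16:NA,24:ND,41:NC,94:NB]
Op 6: route key 33: smallest pos >= 33 is 41 -> NC
Op 7: route key 93: smallest pos >= 93 is 94 -> NB
Op 8: add NE@80 -> ring=[16:NA,24:ND,41:NC,80:NE,94:NB]
Op 9: add NF@38 -> ring=[16:NA,24:ND,38:NF,41:NC,80:NE,94:NB]
Op 10: add NG@70 -> ring=[16:NA,24:ND,38:NF,41:NC,70:NG,80:NE,94:NB]

Answer: NB NC NB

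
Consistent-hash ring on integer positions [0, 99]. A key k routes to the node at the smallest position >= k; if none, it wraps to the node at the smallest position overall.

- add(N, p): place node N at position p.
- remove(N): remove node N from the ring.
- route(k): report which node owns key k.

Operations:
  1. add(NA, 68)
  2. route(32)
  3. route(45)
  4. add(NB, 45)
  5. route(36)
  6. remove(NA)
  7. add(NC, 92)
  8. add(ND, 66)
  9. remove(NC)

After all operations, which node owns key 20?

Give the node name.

Answer: NB

Derivation:
Op 1: add NA@68 -> ring=[68:NA]
Op 2: route key 32: smallest pos >= 32 is 68 -> NA
Op 3: route key 45: smallest pos >= 45 is 68 -> NA
Op 4: add NB@45 -> ring=[45:NB,68:NA]
Op 5: route key 36: smallest pos >= 36 is 45 -> NB
Op 6: remove NA -> ring=[45:NB]
Op 7: add NC@92 -> ring=[45:NB,92:NC]
Op 8: add ND@66 -> ring=[45:NB,66:ND,92:NC]
Op 9: remove NC -> ring=[45:NB,66:ND]
Final route key 20: smallest pos >= 20 is 45 -> NB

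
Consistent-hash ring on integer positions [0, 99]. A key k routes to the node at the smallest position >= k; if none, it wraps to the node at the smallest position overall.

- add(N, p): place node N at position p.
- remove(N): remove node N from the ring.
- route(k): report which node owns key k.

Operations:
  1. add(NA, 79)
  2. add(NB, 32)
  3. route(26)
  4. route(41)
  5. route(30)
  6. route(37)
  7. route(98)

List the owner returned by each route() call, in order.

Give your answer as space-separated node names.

Op 1: add NA@79 -> ring=[79:NA]
Op 2: add NB@32 -> ring=[32:NB,79:NA]
Op 3: route key 26: smallest pos >= 26 is 32 -> NB
Op 4: route key 41: smallest pos >= 41 is 79 -> NA
Op 5: route key 30: smallest pos >= 30 is 32 -> NB
Op 6: route key 37: smallest pos >= 37 is 79 -> NA
Op 7: route key 98: none >= 98, wrap to smallest pos 32 -> NB

Answer: NB NA NB NA NB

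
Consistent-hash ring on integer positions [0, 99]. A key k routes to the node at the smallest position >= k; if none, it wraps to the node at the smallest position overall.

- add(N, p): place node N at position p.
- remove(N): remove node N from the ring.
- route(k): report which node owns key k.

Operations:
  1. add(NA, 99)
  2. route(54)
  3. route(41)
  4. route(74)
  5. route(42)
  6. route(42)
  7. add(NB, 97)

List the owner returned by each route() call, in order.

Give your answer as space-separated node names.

Op 1: add NA@99 -> ring=[99:NA]
Op 2: route key 54: smallest pos >= 54 is 99 -> NA
Op 3: route key 41: smallest pos >= 41 is 99 -> NA
Op 4: route key 74: smallest pos >= 74 is 99 -> NA
Op 5: route key 42: smallest pos >= 42 is 99 -> NA
Op 6: route key 42: smallest pos >= 42 is 99 -> NA
Op 7: add NB@97 -> ring=[97:NB,99:NA]

Answer: NA NA NA NA NA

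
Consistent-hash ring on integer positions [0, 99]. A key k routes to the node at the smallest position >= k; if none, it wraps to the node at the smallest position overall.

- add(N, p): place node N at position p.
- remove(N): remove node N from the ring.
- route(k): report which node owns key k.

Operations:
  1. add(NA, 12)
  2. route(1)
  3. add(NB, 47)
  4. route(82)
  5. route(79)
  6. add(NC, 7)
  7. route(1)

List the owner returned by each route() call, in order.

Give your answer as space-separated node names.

Op 1: add NA@12 -> ring=[12:NA]
Op 2: route key 1: smallest pos >= 1 is 12 -> NA
Op 3: add NB@47 -> ring=[12:NA,47:NB]
Op 4: route key 82: none >= 82, wrap to smallest pos 12 -> NA
Op 5: route key 79: none >= 79, wrap to smallest pos 12 -> NA
Op 6: add NC@7 -> ring=[7:NC,12:NA,47:NB]
Op 7: route key 1: smallest pos >= 1 is 7 -> NC

Answer: NA NA NA NC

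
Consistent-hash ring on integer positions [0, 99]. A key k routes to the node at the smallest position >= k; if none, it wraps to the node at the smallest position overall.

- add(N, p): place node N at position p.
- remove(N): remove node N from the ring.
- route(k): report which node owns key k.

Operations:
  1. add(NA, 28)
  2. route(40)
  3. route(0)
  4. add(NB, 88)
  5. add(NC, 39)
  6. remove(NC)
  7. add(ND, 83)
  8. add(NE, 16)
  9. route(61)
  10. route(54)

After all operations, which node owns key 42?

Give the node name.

Op 1: add NA@28 -> ring=[28:NA]
Op 2: route key 40: none >= 40, wrap to smallest pos 28 -> NA
Op 3: route key 0: smallest pos >= 0 is 28 -> NA
Op 4: add NB@88 -> ring=[28:NA,88:NB]
Op 5: add NC@39 -> ring=[28:NA,39:NC,88:NB]
Op 6: remove NC -> ring=[28:NA,88:NB]
Op 7: add ND@83 -> ring=[28:NA,83:ND,88:NB]
Op 8: add NE@16 -> ring=[16:NE,28:NA,83:ND,88:NB]
Op 9: route key 61: smallest pos >= 61 is 83 -> ND
Op 10: route key 54: smallest pos >= 54 is 83 -> ND
Final route key 42: smallest pos >= 42 is 83 -> ND

Answer: ND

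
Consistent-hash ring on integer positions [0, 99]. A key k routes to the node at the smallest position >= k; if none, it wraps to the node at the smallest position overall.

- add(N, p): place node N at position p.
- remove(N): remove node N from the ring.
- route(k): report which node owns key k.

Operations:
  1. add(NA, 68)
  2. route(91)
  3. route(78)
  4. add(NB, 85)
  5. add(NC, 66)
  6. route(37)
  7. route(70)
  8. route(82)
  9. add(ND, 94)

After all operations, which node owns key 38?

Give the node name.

Answer: NC

Derivation:
Op 1: add NA@68 -> ring=[68:NA]
Op 2: route key 91: none >= 91, wrap to smallest pos 68 -> NA
Op 3: route key 78: none >= 78, wrap to smallest pos 68 -> NA
Op 4: add NB@85 -> ring=[68:NA,85:NB]
Op 5: add NC@66 -> ring=[66:NC,68:NA,85:NB]
Op 6: route key 37: smallest pos >= 37 is 66 -> NC
Op 7: route key 70: smallest pos >= 70 is 85 -> NB
Op 8: route key 82: smallest pos >= 82 is 85 -> NB
Op 9: add ND@94 -> ring=[66:NC,68:NA,85:NB,94:ND]
Final route key 38: smallest pos >= 38 is 66 -> NC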